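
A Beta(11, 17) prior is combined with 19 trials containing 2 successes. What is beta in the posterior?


In conjugate updating:
beta_posterior = beta_prior + (n - k)
= 17 + (19 - 2)
= 17 + 17 = 34

34


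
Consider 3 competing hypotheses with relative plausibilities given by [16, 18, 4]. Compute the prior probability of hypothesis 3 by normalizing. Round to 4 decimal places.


Sum of weights = 16 + 18 + 4 = 38
Normalized prior for H3 = 4 / 38
= 0.1053

0.1053


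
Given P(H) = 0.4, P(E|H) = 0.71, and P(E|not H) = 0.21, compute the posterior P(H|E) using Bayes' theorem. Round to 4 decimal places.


By Bayes' theorem: P(H|E) = P(E|H)*P(H) / P(E)
P(E) = P(E|H)*P(H) + P(E|not H)*P(not H)
P(E) = 0.71*0.4 + 0.21*0.6 = 0.41
P(H|E) = 0.71*0.4 / 0.41 = 0.6927

0.6927


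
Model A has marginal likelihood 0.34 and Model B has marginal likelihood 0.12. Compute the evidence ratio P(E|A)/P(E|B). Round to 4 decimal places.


Evidence ratio = P(E|A) / P(E|B)
= 0.34 / 0.12
= 2.8333

2.8333


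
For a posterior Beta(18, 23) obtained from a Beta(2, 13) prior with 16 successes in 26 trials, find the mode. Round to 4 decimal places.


Mode = (alpha - 1) / (alpha + beta - 2)
= 17 / 39
= 0.4359

0.4359


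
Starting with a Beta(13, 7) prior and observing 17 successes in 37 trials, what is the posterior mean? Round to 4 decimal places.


Posterior parameters: alpha = 13 + 17 = 30
beta = 7 + 20 = 27
Posterior mean = alpha / (alpha + beta) = 30 / 57
= 0.5263

0.5263


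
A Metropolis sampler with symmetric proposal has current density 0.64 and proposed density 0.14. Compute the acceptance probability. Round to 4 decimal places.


For symmetric proposals, acceptance = min(1, pi(x*)/pi(x))
= min(1, 0.14/0.64)
= min(1, 0.2188) = 0.2188

0.2188


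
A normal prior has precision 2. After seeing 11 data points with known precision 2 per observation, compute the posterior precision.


In the conjugate normal model, precisions add:
tau_posterior = tau_prior + n * tau_data
= 2 + 11*2 = 24

24


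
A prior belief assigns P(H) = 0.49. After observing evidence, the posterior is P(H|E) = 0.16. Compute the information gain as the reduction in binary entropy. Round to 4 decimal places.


H(prior) = -0.49*log2(0.49) - 0.51*log2(0.51)
= 0.9997
H(post) = -0.16*log2(0.16) - 0.84*log2(0.84)
= 0.6343
IG = 0.9997 - 0.6343 = 0.3654

0.3654


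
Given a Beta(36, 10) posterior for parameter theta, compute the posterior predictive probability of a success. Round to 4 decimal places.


For a Beta-Bernoulli model, the predictive probability is the mean:
P(success) = 36/(36+10) = 36/46 = 0.7826

0.7826


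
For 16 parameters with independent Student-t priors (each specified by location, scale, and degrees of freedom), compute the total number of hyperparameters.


A Student-t prior has 3 hyperparameters per parameter.
Total = 16 * 3 = 48

48


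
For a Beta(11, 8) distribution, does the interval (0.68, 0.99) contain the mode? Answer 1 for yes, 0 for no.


Mode of Beta(a,b) = (a-1)/(a+b-2)
= (11-1)/(11+8-2) = 0.5882
Check: 0.68 <= 0.5882 <= 0.99?
Result: 0

0


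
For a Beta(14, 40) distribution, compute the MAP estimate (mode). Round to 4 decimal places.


MAP = mode = (a-1)/(a+b-2)
= (14-1)/(14+40-2)
= 13/52 = 0.25

0.25


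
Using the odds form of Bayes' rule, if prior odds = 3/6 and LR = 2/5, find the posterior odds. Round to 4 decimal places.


Bayes' rule in odds form: posterior odds = prior odds * LR
= (3 * 2) / (6 * 5)
= 6/30 = 0.2

0.2


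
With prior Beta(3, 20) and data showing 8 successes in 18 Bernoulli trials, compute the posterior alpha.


Conjugate update: alpha_posterior = alpha_prior + k
= 3 + 8 = 11

11


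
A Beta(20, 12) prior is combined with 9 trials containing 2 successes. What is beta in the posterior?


In conjugate updating:
beta_posterior = beta_prior + (n - k)
= 12 + (9 - 2)
= 12 + 7 = 19

19


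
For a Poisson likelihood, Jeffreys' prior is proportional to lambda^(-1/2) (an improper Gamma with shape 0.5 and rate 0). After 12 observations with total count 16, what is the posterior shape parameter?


Jeffreys' prior for Poisson is proportional to lambda^(-1/2).
Posterior is Gamma(0.5 + S, 0 + n) = Gamma(0.5 + 16, 12).
Posterior shape = 0.5 + S = 0.5 + 16 = 16.5

16.5


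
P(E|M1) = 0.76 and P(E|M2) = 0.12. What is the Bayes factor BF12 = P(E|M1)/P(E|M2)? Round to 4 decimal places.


Bayes factor BF12 = P(E|M1) / P(E|M2)
= 0.76 / 0.12
= 6.3333

6.3333


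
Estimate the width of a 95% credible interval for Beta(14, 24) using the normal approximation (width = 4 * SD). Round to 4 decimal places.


For Beta(a,b): Var = ab/((a+b)^2(a+b+1))
Var = 0.006, SD = 0.0772
Approximate 95% CI width = 4 * 0.0772 = 0.309

0.309


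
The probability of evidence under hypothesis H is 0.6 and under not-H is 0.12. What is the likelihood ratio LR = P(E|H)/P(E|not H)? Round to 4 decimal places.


LR = 0.6 / 0.12
= 5.0

5.0


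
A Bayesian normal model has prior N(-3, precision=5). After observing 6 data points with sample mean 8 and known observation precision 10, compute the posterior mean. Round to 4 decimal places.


Posterior mean = (prior_precision * prior_mean + n * data_precision * data_mean) / (prior_precision + n * data_precision)
Numerator = 5*-3 + 6*10*8 = 465
Denominator = 5 + 6*10 = 65
Posterior mean = 7.1538

7.1538


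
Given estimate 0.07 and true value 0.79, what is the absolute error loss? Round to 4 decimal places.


Absolute error = |estimate - true|
= |-0.72| = 0.72

0.72


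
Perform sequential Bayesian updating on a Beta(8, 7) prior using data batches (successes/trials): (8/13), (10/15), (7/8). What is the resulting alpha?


Accumulate successes: 25
Posterior alpha = prior alpha + sum of successes
= 8 + 25 = 33

33


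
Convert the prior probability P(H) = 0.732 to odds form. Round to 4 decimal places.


P(not H) = 1 - 0.732 = 0.268
Odds = 0.732 / 0.268 = 2.7313

2.7313


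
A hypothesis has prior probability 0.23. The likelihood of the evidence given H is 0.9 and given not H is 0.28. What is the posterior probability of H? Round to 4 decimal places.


Using Bayes' theorem:
P(E) = 0.23 * 0.9 + 0.77 * 0.28
P(E) = 0.4226
P(H|E) = (0.23 * 0.9) / 0.4226 = 0.4898

0.4898


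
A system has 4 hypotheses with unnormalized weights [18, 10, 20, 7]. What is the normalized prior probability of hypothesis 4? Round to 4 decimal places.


The normalized prior is the weight divided by the total.
Total weight = 55
P(H4) = 7 / 55 = 0.1273

0.1273


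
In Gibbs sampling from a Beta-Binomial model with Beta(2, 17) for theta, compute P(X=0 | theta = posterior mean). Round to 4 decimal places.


Posterior mean = alpha/(alpha+beta) = 2/19 = 0.1053
P(X=0|theta=mean) = 1 - theta = 0.8947

0.8947


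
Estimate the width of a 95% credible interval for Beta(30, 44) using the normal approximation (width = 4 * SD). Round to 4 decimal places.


For Beta(a,b): Var = ab/((a+b)^2(a+b+1))
Var = 0.0032, SD = 0.0567
Approximate 95% CI width = 4 * 0.0567 = 0.2268

0.2268


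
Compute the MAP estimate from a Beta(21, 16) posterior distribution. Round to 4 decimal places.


MAP = mode of Beta distribution
= (alpha - 1)/(alpha + beta - 2)
= (21-1)/(21+16-2)
= 20/35 = 0.5714

0.5714


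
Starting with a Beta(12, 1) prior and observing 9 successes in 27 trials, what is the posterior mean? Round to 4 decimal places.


Posterior parameters: alpha = 12 + 9 = 21
beta = 1 + 18 = 19
Posterior mean = alpha / (alpha + beta) = 21 / 40
= 0.525

0.525


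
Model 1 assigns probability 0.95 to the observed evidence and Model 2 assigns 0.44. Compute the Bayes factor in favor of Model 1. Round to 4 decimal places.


BF = P(data|M1) / P(data|M2)
= 0.95 / 0.44 = 2.1591

2.1591


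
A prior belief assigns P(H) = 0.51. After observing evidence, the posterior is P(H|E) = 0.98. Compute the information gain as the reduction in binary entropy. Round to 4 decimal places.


H(prior) = -0.51*log2(0.51) - 0.49*log2(0.49)
= 0.9997
H(post) = -0.98*log2(0.98) - 0.02*log2(0.02)
= 0.1414
IG = 0.9997 - 0.1414 = 0.8583

0.8583


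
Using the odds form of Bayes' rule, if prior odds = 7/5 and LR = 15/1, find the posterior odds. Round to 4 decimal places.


Bayes' rule in odds form: posterior odds = prior odds * LR
= (7 * 15) / (5 * 1)
= 105/5 = 21.0

21.0


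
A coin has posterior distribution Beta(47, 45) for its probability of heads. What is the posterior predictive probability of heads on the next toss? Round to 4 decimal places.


Posterior predictive = E[theta] = alpha/(alpha+beta)
= 47/92
= 0.5109

0.5109


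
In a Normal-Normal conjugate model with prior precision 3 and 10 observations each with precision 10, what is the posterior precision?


Posterior precision = prior precision + n * observation precision
= 3 + 10 * 10
= 3 + 100 = 103

103


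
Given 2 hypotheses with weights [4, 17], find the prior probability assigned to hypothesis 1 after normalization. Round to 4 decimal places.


To normalize, divide each weight by the sum of all weights.
Sum = 21
Prior(H1) = 4/21 = 0.1905

0.1905


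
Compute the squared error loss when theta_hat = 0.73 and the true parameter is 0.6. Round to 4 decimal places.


L = (theta_hat - theta_true)^2
= (0.73 - 0.6)^2
= 0.13^2 = 0.0169

0.0169


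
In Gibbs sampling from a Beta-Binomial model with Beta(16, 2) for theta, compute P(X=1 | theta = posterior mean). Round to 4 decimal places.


Posterior mean = alpha/(alpha+beta) = 16/18 = 0.8889
P(X=1|theta=mean) = theta = 0.8889

0.8889


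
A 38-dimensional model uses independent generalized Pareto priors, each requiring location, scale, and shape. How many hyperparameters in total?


Per parameter: 3 (location, scale, and shape).
Total = 38 * 3 = 114

114


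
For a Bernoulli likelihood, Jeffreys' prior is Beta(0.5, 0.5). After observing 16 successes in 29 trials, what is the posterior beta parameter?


Jeffreys' prior for Bernoulli is Beta(0.5, 0.5).
Posterior is Beta(0.5 + k, 0.5 + n - k).
Posterior beta = 0.5 + (n - k) = 0.5 + 13 = 13.5

13.5


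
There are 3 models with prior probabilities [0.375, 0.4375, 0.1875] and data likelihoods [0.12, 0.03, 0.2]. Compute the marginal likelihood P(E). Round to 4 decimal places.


P(E) = sum over models of P(M_i) * P(E|M_i)
= 0.375*0.12 + 0.4375*0.03 + 0.1875*0.2
= 0.0956

0.0956


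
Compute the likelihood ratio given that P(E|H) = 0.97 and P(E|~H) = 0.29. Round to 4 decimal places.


LR = P(E|H) / P(E|~H)
= 0.97 / 0.29 = 3.3448

3.3448


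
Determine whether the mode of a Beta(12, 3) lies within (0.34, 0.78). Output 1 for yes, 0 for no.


First find the mode: (a-1)/(a+b-2) = 0.8462
Is 0.8462 in (0.34, 0.78)? 0

0


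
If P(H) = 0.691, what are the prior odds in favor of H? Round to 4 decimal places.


Prior odds = P(H) / (1 - P(H))
= 0.691 / 0.309
= 2.2362

2.2362


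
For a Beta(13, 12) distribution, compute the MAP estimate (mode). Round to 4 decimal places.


MAP = mode = (a-1)/(a+b-2)
= (13-1)/(13+12-2)
= 12/23 = 0.5217

0.5217


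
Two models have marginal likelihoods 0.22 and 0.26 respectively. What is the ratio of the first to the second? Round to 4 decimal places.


Evidence ratio = 0.22 / 0.26
= 0.8462

0.8462


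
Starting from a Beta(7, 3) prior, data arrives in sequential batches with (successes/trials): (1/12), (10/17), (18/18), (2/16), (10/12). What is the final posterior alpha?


In sequential Bayesian updating, we sum all successes.
Total successes = 41
Final alpha = 7 + 41 = 48

48


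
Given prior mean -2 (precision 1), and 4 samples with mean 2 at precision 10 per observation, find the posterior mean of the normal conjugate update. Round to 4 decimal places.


The posterior mean is a precision-weighted average of prior and data.
Post. prec. = 1 + 40 = 41
Post. mean = (-2 + 80)/41 = 78/41 = 1.9024

1.9024


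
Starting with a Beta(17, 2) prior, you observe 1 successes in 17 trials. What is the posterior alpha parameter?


For a Beta-Binomial conjugate model:
Posterior alpha = prior alpha + number of successes
= 17 + 1 = 18

18


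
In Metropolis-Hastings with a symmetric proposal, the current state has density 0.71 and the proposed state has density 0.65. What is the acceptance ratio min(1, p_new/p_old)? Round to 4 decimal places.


Ratio = p_new / p_old = 0.65 / 0.71 = 0.9155
Acceptance = min(1, 0.9155) = 0.9155

0.9155


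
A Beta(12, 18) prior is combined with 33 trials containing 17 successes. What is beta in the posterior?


In conjugate updating:
beta_posterior = beta_prior + (n - k)
= 18 + (33 - 17)
= 18 + 16 = 34

34


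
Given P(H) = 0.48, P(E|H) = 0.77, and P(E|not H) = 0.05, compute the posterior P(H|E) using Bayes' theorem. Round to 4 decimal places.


By Bayes' theorem: P(H|E) = P(E|H)*P(H) / P(E)
P(E) = P(E|H)*P(H) + P(E|not H)*P(not H)
P(E) = 0.77*0.48 + 0.05*0.52 = 0.3956
P(H|E) = 0.77*0.48 / 0.3956 = 0.9343

0.9343


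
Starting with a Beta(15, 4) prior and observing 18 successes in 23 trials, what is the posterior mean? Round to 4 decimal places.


Posterior parameters: alpha = 15 + 18 = 33
beta = 4 + 5 = 9
Posterior mean = alpha / (alpha + beta) = 33 / 42
= 0.7857

0.7857


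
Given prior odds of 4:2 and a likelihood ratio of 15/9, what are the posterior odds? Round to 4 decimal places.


Posterior odds = prior odds * LR
Prior odds = 4/2 = 2.0
LR = 15/9 = 1.6667
Posterior odds = 2.0 * 1.6667 = 3.3333

3.3333


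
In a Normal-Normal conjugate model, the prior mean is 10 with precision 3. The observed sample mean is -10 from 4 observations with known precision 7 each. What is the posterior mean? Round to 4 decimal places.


Posterior precision = tau0 + n*tau = 3 + 4*7 = 31
Posterior mean = (tau0*mu0 + n*tau*xbar) / posterior_precision
= (3*10 + 4*7*-10) / 31
= -250 / 31 = -8.0645

-8.0645


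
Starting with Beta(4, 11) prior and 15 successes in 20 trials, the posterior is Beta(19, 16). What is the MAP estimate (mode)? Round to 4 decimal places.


The mode of Beta(a, b) when a > 1 and b > 1 is (a-1)/(a+b-2)
= (19 - 1) / (19 + 16 - 2)
= 18 / 33
= 0.5455

0.5455


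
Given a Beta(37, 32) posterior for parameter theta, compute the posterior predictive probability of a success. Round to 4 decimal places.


For a Beta-Bernoulli model, the predictive probability is the mean:
P(success) = 37/(37+32) = 37/69 = 0.5362

0.5362


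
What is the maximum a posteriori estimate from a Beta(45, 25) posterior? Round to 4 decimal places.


The MAP estimate equals the mode of the distribution.
Mode of Beta(a,b) = (a-1)/(a+b-2)
= 44/68
= 0.6471

0.6471


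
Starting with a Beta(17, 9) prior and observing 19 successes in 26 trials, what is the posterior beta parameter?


Posterior beta = prior beta + failures
Failures = 26 - 19 = 7
beta_post = 9 + 7 = 16

16


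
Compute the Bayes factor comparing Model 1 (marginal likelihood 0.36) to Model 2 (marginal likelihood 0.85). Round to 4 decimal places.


BF12 = marginal likelihood of M1 / marginal likelihood of M2
= 0.36/0.85
= 0.4235

0.4235


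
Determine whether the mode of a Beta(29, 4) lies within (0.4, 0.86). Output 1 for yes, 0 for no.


First find the mode: (a-1)/(a+b-2) = 0.9032
Is 0.9032 in (0.4, 0.86)? 0

0


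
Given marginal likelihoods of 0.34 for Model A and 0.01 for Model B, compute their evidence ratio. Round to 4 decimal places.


Ratio = ML(A) / ML(B) = 0.34/0.01
= 34.0

34.0


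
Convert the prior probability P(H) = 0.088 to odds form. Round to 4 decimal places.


P(not H) = 1 - 0.088 = 0.912
Odds = 0.088 / 0.912 = 0.0965

0.0965


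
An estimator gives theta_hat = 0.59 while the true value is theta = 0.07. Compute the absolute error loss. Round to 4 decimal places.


The absolute error loss is |theta_hat - theta|
= |0.59 - 0.07|
= 0.52

0.52


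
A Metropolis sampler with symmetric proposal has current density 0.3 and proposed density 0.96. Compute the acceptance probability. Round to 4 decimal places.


For symmetric proposals, acceptance = min(1, pi(x*)/pi(x))
= min(1, 0.96/0.3)
= min(1, 3.2) = 1.0

1.0


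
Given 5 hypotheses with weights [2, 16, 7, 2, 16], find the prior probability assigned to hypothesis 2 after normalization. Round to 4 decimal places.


To normalize, divide each weight by the sum of all weights.
Sum = 43
Prior(H2) = 16/43 = 0.3721

0.3721


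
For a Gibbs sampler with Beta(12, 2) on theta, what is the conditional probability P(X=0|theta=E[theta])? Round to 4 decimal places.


E[theta] = 12/(12+2) = 0.8571
P(X=0|theta) = 1 - theta = 0.1429

0.1429


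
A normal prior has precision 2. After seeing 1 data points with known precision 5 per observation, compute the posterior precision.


In the conjugate normal model, precisions add:
tau_posterior = tau_prior + n * tau_data
= 2 + 1*5 = 7

7


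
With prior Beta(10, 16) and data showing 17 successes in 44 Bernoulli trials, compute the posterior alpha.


Conjugate update: alpha_posterior = alpha_prior + k
= 10 + 17 = 27

27


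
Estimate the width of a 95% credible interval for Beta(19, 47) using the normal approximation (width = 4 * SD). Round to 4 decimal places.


For Beta(a,b): Var = ab/((a+b)^2(a+b+1))
Var = 0.0031, SD = 0.0553
Approximate 95% CI width = 4 * 0.0553 = 0.2213

0.2213


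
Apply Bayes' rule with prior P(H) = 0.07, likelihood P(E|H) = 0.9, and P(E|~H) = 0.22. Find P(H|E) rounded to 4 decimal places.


Step 1: Compute marginal P(E) = P(E|H)P(H) + P(E|~H)P(~H)
= 0.9*0.07 + 0.22*0.93 = 0.2676
Step 2: P(H|E) = P(E|H)P(H)/P(E) = 0.063/0.2676
= 0.2354

0.2354


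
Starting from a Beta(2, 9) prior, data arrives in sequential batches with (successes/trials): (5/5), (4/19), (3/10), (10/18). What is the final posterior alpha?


In sequential Bayesian updating, we sum all successes.
Total successes = 22
Final alpha = 2 + 22 = 24

24


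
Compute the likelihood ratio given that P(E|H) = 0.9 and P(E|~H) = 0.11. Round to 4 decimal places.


LR = P(E|H) / P(E|~H)
= 0.9 / 0.11 = 8.1818

8.1818


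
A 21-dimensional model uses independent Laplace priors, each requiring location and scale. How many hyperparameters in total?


Per parameter: 2 (location and scale).
Total = 21 * 2 = 42

42


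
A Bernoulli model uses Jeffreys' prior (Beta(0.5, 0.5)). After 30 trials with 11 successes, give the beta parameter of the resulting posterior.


Posterior = Beta(prior_alpha + successes, prior_beta + failures)
= Beta(0.5 + 11, 0.5 + 19)
Posterior beta = 0.5 + (n - k) = 0.5 + 19 = 19.5

19.5


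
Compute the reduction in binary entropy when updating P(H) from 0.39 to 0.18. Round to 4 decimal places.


H_before = -p*log2(p) - (1-p)*log2(1-p) for p=0.39: 0.9648
H_after for p=0.18: 0.6801
Reduction = 0.9648 - 0.6801 = 0.2847

0.2847


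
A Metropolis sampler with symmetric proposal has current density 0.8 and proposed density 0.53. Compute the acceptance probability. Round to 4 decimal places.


For symmetric proposals, acceptance = min(1, pi(x*)/pi(x))
= min(1, 0.53/0.8)
= min(1, 0.6625) = 0.6625

0.6625


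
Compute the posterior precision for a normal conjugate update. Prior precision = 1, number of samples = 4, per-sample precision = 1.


tau_post = tau_0 + n * tau
= 1 + 4 * 1 = 5

5


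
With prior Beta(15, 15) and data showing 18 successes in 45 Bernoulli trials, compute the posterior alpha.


Conjugate update: alpha_posterior = alpha_prior + k
= 15 + 18 = 33

33


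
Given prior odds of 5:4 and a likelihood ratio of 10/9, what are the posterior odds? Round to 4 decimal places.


Posterior odds = prior odds * LR
Prior odds = 5/4 = 1.25
LR = 10/9 = 1.1111
Posterior odds = 1.25 * 1.1111 = 1.3889

1.3889


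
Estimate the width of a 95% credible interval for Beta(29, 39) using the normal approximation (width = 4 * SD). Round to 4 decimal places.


For Beta(a,b): Var = ab/((a+b)^2(a+b+1))
Var = 0.0035, SD = 0.0595
Approximate 95% CI width = 4 * 0.0595 = 0.2382

0.2382


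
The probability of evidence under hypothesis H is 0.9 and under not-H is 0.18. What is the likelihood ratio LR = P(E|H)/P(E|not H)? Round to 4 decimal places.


LR = 0.9 / 0.18
= 5.0

5.0


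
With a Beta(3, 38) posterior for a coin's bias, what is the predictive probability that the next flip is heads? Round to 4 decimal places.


The predictive probability equals the posterior mean.
P(next = heads) = alpha / (alpha + beta)
= 3 / 41 = 0.0732

0.0732


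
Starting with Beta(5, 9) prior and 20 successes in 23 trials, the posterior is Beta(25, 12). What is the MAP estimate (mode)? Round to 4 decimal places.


The mode of Beta(a, b) when a > 1 and b > 1 is (a-1)/(a+b-2)
= (25 - 1) / (25 + 12 - 2)
= 24 / 35
= 0.6857

0.6857


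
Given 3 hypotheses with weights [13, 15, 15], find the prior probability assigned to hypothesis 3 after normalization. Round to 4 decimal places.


To normalize, divide each weight by the sum of all weights.
Sum = 43
Prior(H3) = 15/43 = 0.3488

0.3488


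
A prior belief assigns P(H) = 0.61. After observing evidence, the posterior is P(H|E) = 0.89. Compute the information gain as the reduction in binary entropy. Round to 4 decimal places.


H(prior) = -0.61*log2(0.61) - 0.39*log2(0.39)
= 0.9648
H(post) = -0.89*log2(0.89) - 0.11*log2(0.11)
= 0.4999
IG = 0.9648 - 0.4999 = 0.4649

0.4649


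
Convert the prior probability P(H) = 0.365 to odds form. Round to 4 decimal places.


P(not H) = 1 - 0.365 = 0.635
Odds = 0.365 / 0.635 = 0.5748

0.5748


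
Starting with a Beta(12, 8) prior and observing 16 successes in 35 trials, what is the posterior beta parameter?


Posterior beta = prior beta + failures
Failures = 35 - 16 = 19
beta_post = 8 + 19 = 27

27


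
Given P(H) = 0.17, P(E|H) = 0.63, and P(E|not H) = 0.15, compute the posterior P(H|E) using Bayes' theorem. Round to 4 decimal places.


By Bayes' theorem: P(H|E) = P(E|H)*P(H) / P(E)
P(E) = P(E|H)*P(H) + P(E|not H)*P(not H)
P(E) = 0.63*0.17 + 0.15*0.83 = 0.2316
P(H|E) = 0.63*0.17 / 0.2316 = 0.4624

0.4624


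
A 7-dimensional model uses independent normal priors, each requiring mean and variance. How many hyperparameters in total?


Per parameter: 2 (mean and variance).
Total = 7 * 2 = 14

14


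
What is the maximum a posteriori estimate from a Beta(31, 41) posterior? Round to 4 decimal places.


The MAP estimate equals the mode of the distribution.
Mode of Beta(a,b) = (a-1)/(a+b-2)
= 30/70
= 0.4286

0.4286


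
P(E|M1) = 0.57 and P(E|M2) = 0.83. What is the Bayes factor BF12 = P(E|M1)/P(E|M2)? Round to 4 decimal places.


Bayes factor BF12 = P(E|M1) / P(E|M2)
= 0.57 / 0.83
= 0.6867

0.6867


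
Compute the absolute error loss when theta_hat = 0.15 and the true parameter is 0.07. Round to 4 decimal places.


L = |theta_hat - theta_true|
= |0.15 - 0.07| = 0.08

0.08


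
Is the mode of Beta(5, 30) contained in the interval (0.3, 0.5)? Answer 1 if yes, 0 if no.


Mode = (a-1)/(a+b-2) = 4/33 = 0.1212
Interval: (0.3, 0.5)
Contains mode? 0

0


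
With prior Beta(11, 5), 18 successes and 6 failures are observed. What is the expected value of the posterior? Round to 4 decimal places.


Posterior = Beta(29, 11)
E[theta] = alpha/(alpha+beta)
= 29/40 = 0.725

0.725


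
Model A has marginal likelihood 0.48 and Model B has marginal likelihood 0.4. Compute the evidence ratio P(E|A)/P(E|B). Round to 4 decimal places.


Evidence ratio = P(E|A) / P(E|B)
= 0.48 / 0.4
= 1.2

1.2


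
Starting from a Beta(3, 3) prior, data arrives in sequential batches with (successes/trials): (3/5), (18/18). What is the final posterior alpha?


In sequential Bayesian updating, we sum all successes.
Total successes = 21
Final alpha = 3 + 21 = 24

24


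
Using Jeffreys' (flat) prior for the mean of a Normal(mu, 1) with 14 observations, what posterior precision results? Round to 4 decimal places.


Flat prior means prior precision is 0.
Posterior precision = n / sigma^2 = 14/1 = 14.0

14.0


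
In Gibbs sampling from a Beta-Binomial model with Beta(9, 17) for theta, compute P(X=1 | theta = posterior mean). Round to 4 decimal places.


Posterior mean = alpha/(alpha+beta) = 9/26 = 0.3462
P(X=1|theta=mean) = theta = 0.3462

0.3462


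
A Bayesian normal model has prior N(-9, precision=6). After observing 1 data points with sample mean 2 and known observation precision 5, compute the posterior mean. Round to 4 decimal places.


Posterior mean = (prior_precision * prior_mean + n * data_precision * data_mean) / (prior_precision + n * data_precision)
Numerator = 6*-9 + 1*5*2 = -44
Denominator = 6 + 1*5 = 11
Posterior mean = -4.0

-4.0


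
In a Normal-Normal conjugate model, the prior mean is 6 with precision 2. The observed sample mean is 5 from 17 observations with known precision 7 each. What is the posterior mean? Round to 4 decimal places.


Posterior precision = tau0 + n*tau = 2 + 17*7 = 121
Posterior mean = (tau0*mu0 + n*tau*xbar) / posterior_precision
= (2*6 + 17*7*5) / 121
= 607 / 121 = 5.0165

5.0165


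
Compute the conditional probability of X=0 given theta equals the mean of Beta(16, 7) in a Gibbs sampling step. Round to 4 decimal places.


Mean of Beta(16, 7) = 0.6957
P(X=0 | theta=0.6957) = 0.3043

0.3043


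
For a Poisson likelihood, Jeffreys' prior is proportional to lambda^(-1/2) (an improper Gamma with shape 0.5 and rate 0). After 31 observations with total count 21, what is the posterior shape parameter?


Jeffreys' prior for Poisson is proportional to lambda^(-1/2).
Posterior is Gamma(0.5 + S, 0 + n) = Gamma(0.5 + 21, 31).
Posterior shape = 0.5 + S = 0.5 + 21 = 21.5

21.5


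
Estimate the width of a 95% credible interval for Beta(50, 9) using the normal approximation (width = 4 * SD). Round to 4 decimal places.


For Beta(a,b): Var = ab/((a+b)^2(a+b+1))
Var = 0.0022, SD = 0.0464
Approximate 95% CI width = 4 * 0.0464 = 0.1857

0.1857


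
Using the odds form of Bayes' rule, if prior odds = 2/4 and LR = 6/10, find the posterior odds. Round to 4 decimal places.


Bayes' rule in odds form: posterior odds = prior odds * LR
= (2 * 6) / (4 * 10)
= 12/40 = 0.3

0.3


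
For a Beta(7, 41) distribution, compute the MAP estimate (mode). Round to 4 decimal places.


MAP = mode = (a-1)/(a+b-2)
= (7-1)/(7+41-2)
= 6/46 = 0.1304

0.1304


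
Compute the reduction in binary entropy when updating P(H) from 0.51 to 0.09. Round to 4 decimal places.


H_before = -p*log2(p) - (1-p)*log2(1-p) for p=0.51: 0.9997
H_after for p=0.09: 0.4365
Reduction = 0.9997 - 0.4365 = 0.5632

0.5632


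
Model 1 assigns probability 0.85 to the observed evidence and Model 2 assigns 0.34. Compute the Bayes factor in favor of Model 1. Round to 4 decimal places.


BF = P(data|M1) / P(data|M2)
= 0.85 / 0.34 = 2.5

2.5


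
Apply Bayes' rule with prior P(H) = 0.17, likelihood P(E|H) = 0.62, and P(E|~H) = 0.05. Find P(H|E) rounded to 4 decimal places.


Step 1: Compute marginal P(E) = P(E|H)P(H) + P(E|~H)P(~H)
= 0.62*0.17 + 0.05*0.83 = 0.1469
Step 2: P(H|E) = P(E|H)P(H)/P(E) = 0.1054/0.1469
= 0.7175

0.7175


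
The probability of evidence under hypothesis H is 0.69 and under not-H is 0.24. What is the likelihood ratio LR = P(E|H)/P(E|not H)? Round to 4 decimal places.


LR = 0.69 / 0.24
= 2.875

2.875


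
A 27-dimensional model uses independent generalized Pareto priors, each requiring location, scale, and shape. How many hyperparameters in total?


Per parameter: 3 (location, scale, and shape).
Total = 27 * 3 = 81

81


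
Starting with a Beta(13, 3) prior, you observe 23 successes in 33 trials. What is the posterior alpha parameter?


For a Beta-Binomial conjugate model:
Posterior alpha = prior alpha + number of successes
= 13 + 23 = 36

36


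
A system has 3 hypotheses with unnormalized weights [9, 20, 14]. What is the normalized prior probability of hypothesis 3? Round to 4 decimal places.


The normalized prior is the weight divided by the total.
Total weight = 43
P(H3) = 14 / 43 = 0.3256

0.3256


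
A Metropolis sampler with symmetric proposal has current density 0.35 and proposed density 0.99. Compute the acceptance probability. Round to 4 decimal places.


For symmetric proposals, acceptance = min(1, pi(x*)/pi(x))
= min(1, 0.99/0.35)
= min(1, 2.8286) = 1.0

1.0


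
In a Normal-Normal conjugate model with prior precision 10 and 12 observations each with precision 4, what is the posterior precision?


Posterior precision = prior precision + n * observation precision
= 10 + 12 * 4
= 10 + 48 = 58

58


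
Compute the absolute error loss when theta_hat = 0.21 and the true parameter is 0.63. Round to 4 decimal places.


L = |theta_hat - theta_true|
= |0.21 - 0.63| = 0.42

0.42


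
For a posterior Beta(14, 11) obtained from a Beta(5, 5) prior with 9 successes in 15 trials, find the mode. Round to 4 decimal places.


Mode = (alpha - 1) / (alpha + beta - 2)
= 13 / 23
= 0.5652

0.5652


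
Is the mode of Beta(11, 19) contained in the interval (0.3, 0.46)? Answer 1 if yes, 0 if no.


Mode = (a-1)/(a+b-2) = 10/28 = 0.3571
Interval: (0.3, 0.46)
Contains mode? 1

1


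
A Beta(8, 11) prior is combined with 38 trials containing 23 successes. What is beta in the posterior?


In conjugate updating:
beta_posterior = beta_prior + (n - k)
= 11 + (38 - 23)
= 11 + 15 = 26

26


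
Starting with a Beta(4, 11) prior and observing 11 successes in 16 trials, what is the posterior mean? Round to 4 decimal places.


Posterior parameters: alpha = 4 + 11 = 15
beta = 11 + 5 = 16
Posterior mean = alpha / (alpha + beta) = 15 / 31
= 0.4839

0.4839


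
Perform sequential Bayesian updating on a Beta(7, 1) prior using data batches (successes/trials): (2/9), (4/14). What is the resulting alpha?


Accumulate successes: 6
Posterior alpha = prior alpha + sum of successes
= 7 + 6 = 13

13


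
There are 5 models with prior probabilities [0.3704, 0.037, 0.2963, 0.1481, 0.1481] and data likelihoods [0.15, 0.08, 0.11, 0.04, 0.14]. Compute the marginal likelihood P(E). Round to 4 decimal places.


P(E) = sum over models of P(M_i) * P(E|M_i)
= 0.3704*0.15 + 0.037*0.08 + 0.2963*0.11 + 0.1481*0.04 + 0.1481*0.14
= 0.1178

0.1178


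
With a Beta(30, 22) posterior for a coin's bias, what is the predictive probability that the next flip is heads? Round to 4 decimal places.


The predictive probability equals the posterior mean.
P(next = heads) = alpha / (alpha + beta)
= 30 / 52 = 0.5769

0.5769


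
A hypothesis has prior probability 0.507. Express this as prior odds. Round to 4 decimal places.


Odds = P(H) / P(not H) = 0.507 / 0.493
= 1.0284

1.0284


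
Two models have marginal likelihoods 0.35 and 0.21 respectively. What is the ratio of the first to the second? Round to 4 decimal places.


Evidence ratio = 0.35 / 0.21
= 1.6667

1.6667


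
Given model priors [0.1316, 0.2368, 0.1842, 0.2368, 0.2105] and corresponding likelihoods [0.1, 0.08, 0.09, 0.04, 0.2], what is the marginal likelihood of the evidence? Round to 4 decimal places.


P(E) = sum_i P(M_i) P(E|M_i)
= 0.0132 + 0.0189 + 0.0166 + 0.0095 + 0.0421
= 0.1003

0.1003


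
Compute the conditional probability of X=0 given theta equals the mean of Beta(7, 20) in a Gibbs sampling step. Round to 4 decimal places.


Mean of Beta(7, 20) = 0.2593
P(X=0 | theta=0.2593) = 0.7407

0.7407


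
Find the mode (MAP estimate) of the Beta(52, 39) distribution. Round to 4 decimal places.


For Beta(a,b) with a,b > 1:
Mode = (a-1)/(a+b-2) = (52-1)/(91-2)
= 51/89 = 0.573

0.573


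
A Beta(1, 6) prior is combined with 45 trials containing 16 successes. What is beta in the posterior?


In conjugate updating:
beta_posterior = beta_prior + (n - k)
= 6 + (45 - 16)
= 6 + 29 = 35

35


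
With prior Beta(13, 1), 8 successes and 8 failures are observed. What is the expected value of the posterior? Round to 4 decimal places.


Posterior = Beta(21, 9)
E[theta] = alpha/(alpha+beta)
= 21/30 = 0.7

0.7


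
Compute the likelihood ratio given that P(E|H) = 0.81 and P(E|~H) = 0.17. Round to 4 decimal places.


LR = P(E|H) / P(E|~H)
= 0.81 / 0.17 = 4.7647

4.7647


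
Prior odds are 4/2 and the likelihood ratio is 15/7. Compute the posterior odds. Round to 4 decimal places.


Posterior odds = prior odds * likelihood ratio
= (4/2) * (15/7)
= 60 / 14
= 4.2857

4.2857


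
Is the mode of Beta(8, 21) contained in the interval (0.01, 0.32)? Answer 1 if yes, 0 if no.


Mode = (a-1)/(a+b-2) = 7/27 = 0.2593
Interval: (0.01, 0.32)
Contains mode? 1

1


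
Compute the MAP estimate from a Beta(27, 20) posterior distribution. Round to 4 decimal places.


MAP = mode of Beta distribution
= (alpha - 1)/(alpha + beta - 2)
= (27-1)/(27+20-2)
= 26/45 = 0.5778

0.5778


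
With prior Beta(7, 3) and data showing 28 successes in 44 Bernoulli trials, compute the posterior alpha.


Conjugate update: alpha_posterior = alpha_prior + k
= 7 + 28 = 35

35


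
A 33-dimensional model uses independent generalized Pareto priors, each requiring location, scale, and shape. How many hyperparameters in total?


Per parameter: 3 (location, scale, and shape).
Total = 33 * 3 = 99

99


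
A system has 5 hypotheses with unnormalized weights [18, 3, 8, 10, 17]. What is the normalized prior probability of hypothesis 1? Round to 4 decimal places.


The normalized prior is the weight divided by the total.
Total weight = 56
P(H1) = 18 / 56 = 0.3214

0.3214


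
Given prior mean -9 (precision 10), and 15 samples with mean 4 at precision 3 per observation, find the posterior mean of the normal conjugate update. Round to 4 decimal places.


The posterior mean is a precision-weighted average of prior and data.
Post. prec. = 10 + 45 = 55
Post. mean = (-90 + 180)/55 = 90/55 = 1.6364

1.6364


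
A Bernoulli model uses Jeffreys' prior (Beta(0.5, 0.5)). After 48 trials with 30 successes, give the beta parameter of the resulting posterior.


Posterior = Beta(prior_alpha + successes, prior_beta + failures)
= Beta(0.5 + 30, 0.5 + 18)
Posterior beta = 0.5 + (n - k) = 0.5 + 18 = 18.5

18.5


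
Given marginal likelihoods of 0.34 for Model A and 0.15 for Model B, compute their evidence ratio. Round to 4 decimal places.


Ratio = ML(A) / ML(B) = 0.34/0.15
= 2.2667

2.2667


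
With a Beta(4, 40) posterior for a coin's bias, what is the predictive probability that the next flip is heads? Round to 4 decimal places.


The predictive probability equals the posterior mean.
P(next = heads) = alpha / (alpha + beta)
= 4 / 44 = 0.0909

0.0909


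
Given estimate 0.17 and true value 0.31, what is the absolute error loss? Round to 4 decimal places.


Absolute error = |estimate - true|
= |-0.14| = 0.14

0.14


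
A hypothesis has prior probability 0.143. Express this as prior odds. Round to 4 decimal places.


Odds = P(H) / P(not H) = 0.143 / 0.857
= 0.1669

0.1669


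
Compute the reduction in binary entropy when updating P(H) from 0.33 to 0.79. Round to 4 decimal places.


H_before = -p*log2(p) - (1-p)*log2(1-p) for p=0.33: 0.9149
H_after for p=0.79: 0.7415
Reduction = 0.9149 - 0.7415 = 0.1734

0.1734


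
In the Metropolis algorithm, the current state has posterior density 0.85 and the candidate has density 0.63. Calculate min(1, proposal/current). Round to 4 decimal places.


Ratio = 0.63/0.85 = 0.7412
Acceptance probability = min(1, 0.7412)
= 0.7412

0.7412


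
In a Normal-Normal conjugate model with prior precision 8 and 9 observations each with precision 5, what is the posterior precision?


Posterior precision = prior precision + n * observation precision
= 8 + 9 * 5
= 8 + 45 = 53

53


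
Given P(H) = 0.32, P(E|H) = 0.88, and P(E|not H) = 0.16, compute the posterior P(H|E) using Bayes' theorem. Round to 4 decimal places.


By Bayes' theorem: P(H|E) = P(E|H)*P(H) / P(E)
P(E) = P(E|H)*P(H) + P(E|not H)*P(not H)
P(E) = 0.88*0.32 + 0.16*0.68 = 0.3904
P(H|E) = 0.88*0.32 / 0.3904 = 0.7213

0.7213


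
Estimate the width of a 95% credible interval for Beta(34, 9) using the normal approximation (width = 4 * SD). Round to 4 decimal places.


For Beta(a,b): Var = ab/((a+b)^2(a+b+1))
Var = 0.0038, SD = 0.0613
Approximate 95% CI width = 4 * 0.0613 = 0.2453

0.2453


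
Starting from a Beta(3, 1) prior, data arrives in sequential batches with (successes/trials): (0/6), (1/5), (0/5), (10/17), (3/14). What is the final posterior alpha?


In sequential Bayesian updating, we sum all successes.
Total successes = 14
Final alpha = 3 + 14 = 17

17


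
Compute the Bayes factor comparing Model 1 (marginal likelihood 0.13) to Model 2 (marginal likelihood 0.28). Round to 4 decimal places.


BF12 = marginal likelihood of M1 / marginal likelihood of M2
= 0.13/0.28
= 0.4643

0.4643


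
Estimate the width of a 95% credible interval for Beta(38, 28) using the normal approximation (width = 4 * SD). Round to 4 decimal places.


For Beta(a,b): Var = ab/((a+b)^2(a+b+1))
Var = 0.0036, SD = 0.0604
Approximate 95% CI width = 4 * 0.0604 = 0.2415

0.2415


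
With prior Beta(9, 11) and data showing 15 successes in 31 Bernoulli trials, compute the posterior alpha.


Conjugate update: alpha_posterior = alpha_prior + k
= 9 + 15 = 24

24


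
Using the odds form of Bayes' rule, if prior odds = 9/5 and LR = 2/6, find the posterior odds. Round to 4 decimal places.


Bayes' rule in odds form: posterior odds = prior odds * LR
= (9 * 2) / (5 * 6)
= 18/30 = 0.6

0.6


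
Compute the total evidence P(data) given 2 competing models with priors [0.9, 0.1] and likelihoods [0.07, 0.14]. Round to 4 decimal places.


Marginal likelihood = sum P(model_i) * P(data|model_i)
Model 1: 0.9 * 0.07 = 0.063
Model 2: 0.1 * 0.14 = 0.014
Total = 0.077

0.077


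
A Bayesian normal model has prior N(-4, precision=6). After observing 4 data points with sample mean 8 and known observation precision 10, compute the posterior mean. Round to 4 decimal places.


Posterior mean = (prior_precision * prior_mean + n * data_precision * data_mean) / (prior_precision + n * data_precision)
Numerator = 6*-4 + 4*10*8 = 296
Denominator = 6 + 4*10 = 46
Posterior mean = 6.4348

6.4348


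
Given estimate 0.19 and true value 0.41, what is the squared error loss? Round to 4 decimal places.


Squared error = (estimate - true)^2
Difference = -0.22
Loss = -0.22^2 = 0.0484

0.0484


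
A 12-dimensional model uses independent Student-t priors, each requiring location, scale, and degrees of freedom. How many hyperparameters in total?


Per parameter: 3 (location, scale, and degrees of freedom).
Total = 12 * 3 = 36

36


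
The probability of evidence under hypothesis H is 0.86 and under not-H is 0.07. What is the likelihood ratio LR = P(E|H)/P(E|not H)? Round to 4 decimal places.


LR = 0.86 / 0.07
= 12.2857

12.2857


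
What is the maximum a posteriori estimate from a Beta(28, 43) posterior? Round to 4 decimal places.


The MAP estimate equals the mode of the distribution.
Mode of Beta(a,b) = (a-1)/(a+b-2)
= 27/69
= 0.3913

0.3913


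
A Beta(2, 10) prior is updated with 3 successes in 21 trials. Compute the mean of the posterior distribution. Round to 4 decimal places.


After update: Beta(5, 28)
Mean = 5 / (5 + 28) = 5 / 33
= 0.1515

0.1515


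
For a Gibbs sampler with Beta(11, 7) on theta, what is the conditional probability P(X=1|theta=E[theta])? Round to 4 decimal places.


E[theta] = 11/(11+7) = 0.6111
P(X=1|theta) = theta = 0.6111

0.6111


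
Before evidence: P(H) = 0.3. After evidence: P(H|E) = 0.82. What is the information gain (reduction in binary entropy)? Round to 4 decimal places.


Prior entropy = 0.8813
Posterior entropy = 0.6801
Information gain = 0.8813 - 0.6801 = 0.2012

0.2012
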